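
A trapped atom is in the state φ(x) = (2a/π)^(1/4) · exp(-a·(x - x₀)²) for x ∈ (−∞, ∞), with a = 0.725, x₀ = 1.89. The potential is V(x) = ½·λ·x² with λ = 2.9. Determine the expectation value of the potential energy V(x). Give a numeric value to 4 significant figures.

5.680

⟨V⟩ = ∫ V(x)·|φ|² dx.
Gaussian moments (u = x − x₀): ∫u^(2j)·e^(−2au²) du = (2j−1)!!/(4a)^j · √(π/(2a)), odd powers integrate to 0; here √(π/(2a)) = 1.4719.
⟨V⟩ = 5.6795.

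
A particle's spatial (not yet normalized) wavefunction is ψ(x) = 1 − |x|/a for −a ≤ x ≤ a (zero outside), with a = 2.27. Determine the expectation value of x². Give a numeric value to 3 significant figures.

0.515

⟨x²⟩ = ∫ x²·|ψ|² dx / ∫|ψ|² dx (integrals over the domain).
ψ is even, so ∫ over [−a, a] = 2∫₀ᵃ with ψ = 1 − x/a there: ∫₀ᵃ (1 − x/a)² dx = a/3, ∫₀ᵃ x²(1 − x/a)² dx = a³/30, ∫₀ᵃ x⁴(1 − x/a)² dx = a⁵/105.
State is unnormalized: ∫|ψ|² dx = 1.5133, and ∫ψ*·x²·ψ dx = 0.77981, so ⟨x²⟩ = 0.77981 / 1.5133.
⟨x²⟩ = 0.51529.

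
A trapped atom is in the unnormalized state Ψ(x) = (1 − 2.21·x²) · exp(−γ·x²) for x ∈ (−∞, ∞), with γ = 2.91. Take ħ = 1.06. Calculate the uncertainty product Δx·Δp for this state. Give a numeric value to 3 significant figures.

Δx = √(⟨x²⟩−⟨x⟩²), Δp = √(⟨p²⟩−⟨p⟩²).
Expand each integrand as polynomial × e^(−2γx²) and use ∫x^(2j)·e^(−2γx²) dx = (2j−1)!!/(4γ)^j · √(π/(2γ)), odd powers → 0; here √(π/(2γ)) = 0.73471. Differentiate with the product rule, d/dx e^(−γx²) = −2γx·e^(−γx²).
Normalization: ∫|Ψ|² dx = 0.53517.
⟨x⟩ = 0.0000, ⟨x²⟩ = 0.047358 ⇒ Δx = 0.21762.
⟨p⟩ = 0.0000, ⟨p²⟩ = 7.3259 ⇒ Δp = 2.7066.
Δx·Δp = 0.58902.

0.589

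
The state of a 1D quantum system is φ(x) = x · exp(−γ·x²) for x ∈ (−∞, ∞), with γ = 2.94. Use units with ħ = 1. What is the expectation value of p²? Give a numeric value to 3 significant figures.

8.82

p² φ = −ħ² d²φ/dx²; ⟨p²⟩ = −ħ² ∫ φ*·φ'' dx / ∫|φ|² dx.
Expand each integrand as polynomial × e^(−2γx²) and use ∫x^(2j)·e^(−2γx²) dx = (2j−1)!!/(4γ)^j · √(π/(2γ)), odd powers → 0; here √(π/(2γ)) = 0.73095. Differentiate with the product rule, d/dx e^(−γx²) = −2γx·e^(−γx²).
State is unnormalized: ∫|φ|² dx = 0.062155, and ∫φ*·(−ħ² φ'') dx = 0.54821, so ⟨p²⟩ = 0.54821 / 0.062155.
⟨p²⟩ = 8.8200.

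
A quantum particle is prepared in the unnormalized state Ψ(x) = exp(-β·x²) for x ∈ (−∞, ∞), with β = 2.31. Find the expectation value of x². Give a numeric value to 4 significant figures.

⟨x²⟩ = ∫ x²·|Ψ|² dx / ∫|Ψ|² dx (integrals over the domain).
Gaussian moments: ∫x^(2j)·e^(−2βx²) dx = (2j−1)!!/(4β)^j · √(π/(2β)), odd powers integrate to 0; here √(π/(2β)) = 0.82462.
State is unnormalized: ∫|Ψ|² dx = 0.82462, and ∫Ψ*·x²·Ψ dx = 0.089245, so ⟨x²⟩ = 0.089245 / 0.82462.
⟨x²⟩ = 0.10823.

0.1082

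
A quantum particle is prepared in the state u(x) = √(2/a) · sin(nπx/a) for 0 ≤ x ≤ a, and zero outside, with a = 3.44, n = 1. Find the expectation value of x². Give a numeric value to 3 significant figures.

⟨x²⟩ = ∫ x²·|u|² dx (integrals over the domain).
With sin²θ = (1 − cos2θ)/2 on 0 ≤ x ≤ a: ∫sin²(nπx/a) dx = a/2, ∫x·sin²(nπx/a) dx = a²/4, ∫x²·sin²(nπx/a) dx = a³·(1/6 − 1/(4n²π²)); higher powers xᵏ the same way, integrating xᵏ·cos(2nπx/a) by parts.
⟨x²⟩ = 3.3450.

3.35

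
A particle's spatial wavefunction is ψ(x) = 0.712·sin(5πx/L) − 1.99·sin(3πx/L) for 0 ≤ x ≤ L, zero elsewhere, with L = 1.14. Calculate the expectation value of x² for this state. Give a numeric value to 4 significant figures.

0.3873

⟨x²⟩ = ∫ x²·|ψ|² dx / ∫|ψ|² dx (integrals over the domain).
On 0 ≤ x ≤ L (j ≠ l): ∫sin²(jπx/L) dx = L/2, ∫sin(jπx/L)·sin(lπx/L) dx = 0; diagonal moments ∫x·sin²(jπx/L) dx = L²/4, ∫x²·sin²(jπx/L) dx = L³·(1/6 − 1/(4j²π²)); cross terms ∫x·sin(jπx/L)·sin(lπx/L) dx = 0 for j + l even and −4jlL²/(π²(j² − l²)²) for j + l odd, ∫x²·sin(jπx/L)·sin(lπx/L) dx = (−1)^(j+l)·4jlL³/(π²(j² − l²)²); higher powers the same way via product-to-sum and parts.
State is unnormalized: ∫|ψ|² dx = 2.5462, and ∫ψ*·x²·ψ dx = 0.98605, so ⟨x²⟩ = 0.98605 / 2.5462.
⟨x²⟩ = 0.38726.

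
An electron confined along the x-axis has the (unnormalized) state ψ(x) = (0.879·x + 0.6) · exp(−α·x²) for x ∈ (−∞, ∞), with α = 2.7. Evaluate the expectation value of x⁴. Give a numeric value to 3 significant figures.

0.0428

⟨x⁴⟩ = ∫ x⁴·|ψ|² dx / ∫|ψ|² dx (integrals over the domain).
Expand each integrand as polynomial × e^(−2αx²) and use ∫x^(2j)·e^(−2αx²) dx = (2j−1)!!/(4α)^j · √(π/(2α)), odd powers → 0; here √(π/(2α)) = 0.76274.
State is unnormalized: ∫|ψ|² dx = 0.32915, and ∫ψ*·x⁴·ψ dx = 0.014080, so ⟨x⁴⟩ = 0.014080 / 0.32915.
⟨x⁴⟩ = 0.042776.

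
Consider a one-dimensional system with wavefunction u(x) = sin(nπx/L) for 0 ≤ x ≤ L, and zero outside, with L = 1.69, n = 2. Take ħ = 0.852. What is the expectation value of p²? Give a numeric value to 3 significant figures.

p² u = −ħ² d²u/dx²; ⟨p²⟩ = −ħ² ∫ u*·u'' dx / ∫|u|² dx.
d/dx sin(nπx/L) = (nπ/L)·cos(nπx/L) and d²/dx² sin(nπx/L) = −(nπ/L)²·sin(nπx/L); on 0 ≤ x ≤ L, ∫sin²(nπx/L) dx = L/2 and ∫sin(nπx/L)·cos(nπx/L) dx = 0.
State is unnormalized: ∫|u|² dx = 0.84500, and ∫u*·(−ħ² u'') dx = 8.4786, so ⟨p²⟩ = 8.4786 / 0.84500.
⟨p²⟩ = 10.034.

10.0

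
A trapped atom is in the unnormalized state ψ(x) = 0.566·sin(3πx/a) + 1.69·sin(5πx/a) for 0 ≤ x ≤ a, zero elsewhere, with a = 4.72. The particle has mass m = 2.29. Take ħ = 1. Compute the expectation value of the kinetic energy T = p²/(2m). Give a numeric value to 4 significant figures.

2.262

T = −(ħ²/2m) d²/dx², so ⟨T⟩ = −(ħ²/2m) ∫ ψ*·ψ'' dx / ∫|ψ|² dx; with m = 2.29.
d²/dx² sin(jπx/a) = −(jπ/a)²·sin(jπx/a); on 0 ≤ x ≤ a, ∫sin²(jπx/a) dx = a/2 and ∫sin(jπx/a)·sin(lπx/a) dx = 0 for j ≠ l, so only diagonal terms survive in ∫|ψ|² and ∫ψ·ψ″; ∫ψ·ψ′ dx = [ψ²/2] between the walls = 0.
State is unnormalized: ∫|ψ|² dx = 7.4964, and ∫ψ*·(−ħ²/2m · ψ'') dx = 16.958, so ⟨T⟩ = 16.958 / 7.4964.
⟨T⟩ = 2.2621.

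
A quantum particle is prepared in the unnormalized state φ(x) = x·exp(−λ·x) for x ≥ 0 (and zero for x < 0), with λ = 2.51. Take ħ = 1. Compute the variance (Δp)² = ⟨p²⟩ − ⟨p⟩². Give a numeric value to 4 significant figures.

Compute ⟨p⟩ and ⟨p²⟩ separately; (Δp)² = ⟨p²⟩ − ⟨p⟩².
Differentiate x·exp(−λ·x) with the product rule; every integrand then reduces to terms xʲ·e^(−2λx) on [0, ∞), with ∫₀^∞ xʲ·e^(−2λx) dx = j!/(2λ)^(j+1).
Normalization: ∫|φ|² dx = 0.015810.
⟨p⟩ = 0.0000 and ⟨p²⟩ = 6.3001.
(Δp)² = 6.3001 − (0.0000)² = 6.3001.

6.300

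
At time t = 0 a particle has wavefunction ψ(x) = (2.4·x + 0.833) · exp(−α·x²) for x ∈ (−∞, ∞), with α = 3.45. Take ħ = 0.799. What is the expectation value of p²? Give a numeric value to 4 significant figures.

3.857

p² ψ = −ħ² d²ψ/dx²; ⟨p²⟩ = −ħ² ∫ ψ*·ψ'' dx / ∫|ψ|² dx.
Expand each integrand as polynomial × e^(−2αx²) and use ∫x^(2j)·e^(−2αx²) dx = (2j−1)!!/(4α)^j · √(π/(2α)), odd powers → 0; here √(π/(2α)) = 0.67476. Differentiate with the product rule, d/dx e^(−αx²) = −2αx·e^(−αx²).
State is unnormalized: ∫|ψ|² dx = 0.74985, and ∫ψ*·(−ħ² ψ'') dx = 2.8921, so ⟨p²⟩ = 2.8921 / 0.74985.
⟨p²⟩ = 3.8570.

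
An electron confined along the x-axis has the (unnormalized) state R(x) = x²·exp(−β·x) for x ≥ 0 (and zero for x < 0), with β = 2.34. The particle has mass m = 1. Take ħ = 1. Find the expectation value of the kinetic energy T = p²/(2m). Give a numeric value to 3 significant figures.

T = −(ħ²/2m) d²/dx², so ⟨T⟩ = −(ħ²/2m) ∫ R*·R'' dx / ∫|R|² dx; with m = 1.
Differentiate x²·exp(−β·x) with the product rule; every integrand then reduces to terms xʲ·e^(−2βx) on [0, ∞), with ∫₀^∞ xʲ·e^(−2βx) dx = j!/(2β)^(j+1).
State is unnormalized: ∫|R|² dx = 0.010690, and ∫R*·(−ħ²/2m · R'') dx = 0.0097558, so ⟨T⟩ = 0.0097558 / 0.010690.
⟨T⟩ = 0.91260.

0.913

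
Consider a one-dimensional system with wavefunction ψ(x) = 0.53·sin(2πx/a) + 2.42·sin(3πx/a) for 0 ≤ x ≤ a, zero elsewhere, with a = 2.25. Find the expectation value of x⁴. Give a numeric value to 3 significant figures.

3.29

⟨x⁴⟩ = ∫ x⁴·|ψ|² dx / ∫|ψ|² dx (integrals over the domain).
On 0 ≤ x ≤ a (j ≠ l): ∫sin²(jπx/a) dx = a/2, ∫sin(jπx/a)·sin(lπx/a) dx = 0; diagonal moments ∫x·sin²(jπx/a) dx = a²/4, ∫x²·sin²(jπx/a) dx = a³·(1/6 − 1/(4j²π²)); cross terms ∫x·sin(jπx/a)·sin(lπx/a) dx = 0 for j + l even and −4jla²/(π²(j² − l²)²) for j + l odd, ∫x²·sin(jπx/a)·sin(lπx/a) dx = (−1)^(j+l)·4jla³/(π²(j² − l²)²); higher powers the same way via product-to-sum and parts.
State is unnormalized: ∫|ψ|² dx = 6.9045, and ∫ψ*·x⁴·ψ dx = 22.742, so ⟨x⁴⟩ = 22.742 / 6.9045.
⟨x⁴⟩ = 3.2938.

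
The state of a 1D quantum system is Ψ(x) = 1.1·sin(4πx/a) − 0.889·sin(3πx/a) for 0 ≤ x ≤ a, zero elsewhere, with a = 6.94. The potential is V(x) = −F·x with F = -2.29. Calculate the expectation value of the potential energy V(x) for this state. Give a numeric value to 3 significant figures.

11.0

⟨V⟩ = ∫ V(x)·|Ψ|² dx / ∫|Ψ|² dx.
On 0 ≤ x ≤ a (j ≠ l): ∫sin²(jπx/a) dx = a/2, ∫sin(jπx/a)·sin(lπx/a) dx = 0; diagonal moments ∫x·sin²(jπx/a) dx = a²/4, ∫x²·sin²(jπx/a) dx = a³·(1/6 − 1/(4j²π²)); cross terms ∫x·sin(jπx/a)·sin(lπx/a) dx = 0 for j + l even and −4jla²/(π²(j² − l²)²) for j + l odd, ∫x²·sin(jπx/a)·sin(lπx/a) dx = (−1)^(j+l)·4jla³/(π²(j² − l²)²); higher powers the same way via product-to-sum and parts.
State is unnormalized: ∫|Ψ|² dx = 6.9411, and ∫Ψ*·V(x)·Ψ dx = 76.567, so ⟨V⟩ = 76.567 / 6.9411.
⟨V⟩ = 11.031.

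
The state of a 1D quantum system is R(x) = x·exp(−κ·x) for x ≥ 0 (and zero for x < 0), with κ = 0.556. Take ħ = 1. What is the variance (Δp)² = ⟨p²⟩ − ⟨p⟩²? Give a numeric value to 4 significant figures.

0.3091

Compute ⟨p⟩ and ⟨p²⟩ separately; (Δp)² = ⟨p²⟩ − ⟨p⟩².
Differentiate x·exp(−κ·x) with the product rule; every integrand then reduces to terms xʲ·e^(−2κx) on [0, ∞), with ∫₀^∞ xʲ·e^(−2κx) dx = j!/(2κ)^(j+1).
Normalization: ∫|R|² dx = 1.4545.
⟨p⟩ = 0.0000 and ⟨p²⟩ = 0.30914.
(Δp)² = 0.30914 − (0.0000)² = 0.30914.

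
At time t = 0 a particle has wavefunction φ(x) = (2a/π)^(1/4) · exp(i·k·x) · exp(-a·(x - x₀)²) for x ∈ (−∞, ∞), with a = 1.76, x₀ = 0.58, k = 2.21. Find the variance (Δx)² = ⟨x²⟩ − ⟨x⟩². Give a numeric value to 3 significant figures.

0.142

Compute ⟨x⟩ and ⟨x²⟩ separately, then (Δx)² = ⟨x²⟩ − ⟨x⟩².
Gaussian moments (u = x − x₀): ∫u^(2j)·e^(−2au²) du = (2j−1)!!/(4a)^j · √(π/(2a)), odd powers integrate to 0; here √(π/(2a)) = 0.94472.
⟨x⟩ = 0.58000 and ⟨x²⟩ = 0.47845.
(Δx)² = 0.47845 − (0.58000)² = 0.14205.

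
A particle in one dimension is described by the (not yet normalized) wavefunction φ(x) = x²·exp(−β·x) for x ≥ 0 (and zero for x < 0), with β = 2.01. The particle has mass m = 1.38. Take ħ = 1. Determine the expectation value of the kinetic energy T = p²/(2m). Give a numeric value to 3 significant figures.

0.488

T = −(ħ²/2m) d²/dx², so ⟨T⟩ = −(ħ²/2m) ∫ φ*·φ'' dx / ∫|φ|² dx; with m = 1.38.
Differentiate x²·exp(−β·x) with the product rule; every integrand then reduces to terms xʲ·e^(−2βx) on [0, ∞), with ∫₀^∞ xʲ·e^(−2βx) dx = j!/(2β)^(j+1).
State is unnormalized: ∫|φ|² dx = 0.022860, and ∫φ*·(−ħ²/2m · φ'') dx = 0.011154, so ⟨T⟩ = 0.011154 / 0.022860.
⟨T⟩ = 0.48793.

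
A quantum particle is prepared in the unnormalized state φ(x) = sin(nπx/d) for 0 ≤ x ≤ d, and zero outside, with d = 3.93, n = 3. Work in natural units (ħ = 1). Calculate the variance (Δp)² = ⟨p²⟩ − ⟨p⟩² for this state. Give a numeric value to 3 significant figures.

Compute ⟨p⟩ and ⟨p²⟩ separately; (Δp)² = ⟨p²⟩ − ⟨p⟩².
d/dx sin(nπx/d) = (nπ/d)·cos(nπx/d) and d²/dx² sin(nπx/d) = −(nπ/d)²·sin(nπx/d); on 0 ≤ x ≤ d, ∫sin²(nπx/d) dx = d/2 and ∫sin(nπx/d)·cos(nπx/d) dx = 0.
Normalization: ∫|φ|² dx = 1.9650.
⟨p⟩ = 0.0000 and ⟨p²⟩ = 5.7512.
(Δp)² = 5.7512 − (0.0000)² = 5.7512.

5.75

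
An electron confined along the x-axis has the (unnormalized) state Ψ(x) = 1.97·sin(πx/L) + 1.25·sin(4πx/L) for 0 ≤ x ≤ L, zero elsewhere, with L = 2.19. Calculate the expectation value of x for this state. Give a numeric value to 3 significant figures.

⟨x⟩ = ∫ x·|Ψ|² dx / ∫|Ψ|² dx (integrals over the domain).
On 0 ≤ x ≤ L (j ≠ l): ∫sin²(jπx/L) dx = L/2, ∫sin(jπx/L)·sin(lπx/L) dx = 0; diagonal moments ∫x·sin²(jπx/L) dx = L²/4, ∫x²·sin²(jπx/L) dx = L³·(1/6 − 1/(4j²π²)); cross terms ∫x·sin(jπx/L)·sin(lπx/L) dx = 0 for j + l even and −4jlL²/(π²(j² − l²)²) for j + l odd, ∫x²·sin(jπx/L)·sin(lπx/L) dx = (−1)^(j+l)·4jlL³/(π²(j² − l²)²); higher powers the same way via product-to-sum and parts.
State is unnormalized: ∫|Ψ|² dx = 5.9605, and ∫Ψ*·x·Ψ dx = 6.3566, so ⟨x⟩ = 6.3566 / 5.9605.
⟨x⟩ = 1.0664.

1.07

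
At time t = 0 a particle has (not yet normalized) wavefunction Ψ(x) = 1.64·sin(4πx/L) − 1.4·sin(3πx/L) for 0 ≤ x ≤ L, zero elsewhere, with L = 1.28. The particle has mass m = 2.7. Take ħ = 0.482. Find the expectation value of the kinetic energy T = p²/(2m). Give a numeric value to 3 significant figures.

T = −(ħ²/2m) d²/dx², so ⟨T⟩ = −(ħ²/2m) ∫ Ψ*·Ψ'' dx / ∫|Ψ|² dx; with m = 2.7.
d²/dx² sin(jπx/L) = −(jπ/L)²·sin(jπx/L); on 0 ≤ x ≤ L, ∫sin²(jπx/L) dx = L/2 and ∫sin(jπx/L)·sin(lπx/L) dx = 0 for j ≠ l, so only diagonal terms survive in ∫|Ψ|² and ∫Ψ·Ψ″; ∫Ψ·Ψ′ dx = [Ψ²/2] between the walls = 0.
State is unnormalized: ∫|Ψ|² dx = 2.9757, and ∫Ψ*·(−ħ²/2m · Ψ'') dx = 10.064, so ⟨T⟩ = 10.064 / 2.9757.
⟨T⟩ = 3.3819.

3.38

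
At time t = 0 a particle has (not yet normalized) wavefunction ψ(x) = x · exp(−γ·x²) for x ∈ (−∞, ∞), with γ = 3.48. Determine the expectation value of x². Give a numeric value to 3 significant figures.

⟨x²⟩ = ∫ x²·|ψ|² dx / ∫|ψ|² dx (integrals over the domain).
Expand each integrand as polynomial × e^(−2γx²) and use ∫x^(2j)·e^(−2γx²) dx = (2j−1)!!/(4γ)^j · √(π/(2γ)), odd powers → 0; here √(π/(2γ)) = 0.67185.
State is unnormalized: ∫|ψ|² dx = 0.048265, and ∫ψ*·x²·ψ dx = 0.010402, so ⟨x²⟩ = 0.010402 / 0.048265.
⟨x²⟩ = 0.21552.

0.216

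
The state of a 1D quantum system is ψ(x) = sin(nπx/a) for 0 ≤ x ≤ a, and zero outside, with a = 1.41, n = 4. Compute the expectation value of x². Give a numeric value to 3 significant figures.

0.656

⟨x²⟩ = ∫ x²·|ψ|² dx / ∫|ψ|² dx (integrals over the domain).
With sin²θ = (1 − cos2θ)/2 on 0 ≤ x ≤ a: ∫sin²(nπx/a) dx = a/2, ∫x·sin²(nπx/a) dx = a²/4, ∫x²·sin²(nπx/a) dx = a³·(1/6 − 1/(4n²π²)); higher powers xᵏ the same way, integrating xᵏ·cos(2nπx/a) by parts.
State is unnormalized: ∫|ψ|² dx = 0.70500, and ∫ψ*·x²·ψ dx = 0.46277, so ⟨x²⟩ = 0.46277 / 0.70500.
⟨x²⟩ = 0.65641.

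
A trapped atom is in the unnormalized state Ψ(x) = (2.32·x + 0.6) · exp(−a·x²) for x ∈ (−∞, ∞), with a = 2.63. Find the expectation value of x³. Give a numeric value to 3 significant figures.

⟨x³⟩ = ∫ x³·|Ψ|² dx / ∫|Ψ|² dx (integrals over the domain).
Expand each integrand as polynomial × e^(−2ax²) and use ∫x^(2j)·e^(−2ax²) dx = (2j−1)!!/(4a)^j · √(π/(2a)), odd powers → 0; here √(π/(2a)) = 0.77283.
State is unnormalized: ∫|Ψ|² dx = 0.67362, and ∫Ψ*·x³·Ψ dx = 0.058323, so ⟨x³⟩ = 0.058323 / 0.67362.
⟨x³⟩ = 0.086581.

0.0866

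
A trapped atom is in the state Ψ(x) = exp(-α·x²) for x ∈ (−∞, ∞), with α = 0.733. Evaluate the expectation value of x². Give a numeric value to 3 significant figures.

⟨x²⟩ = ∫ x²·|Ψ|² dx / ∫|Ψ|² dx (integrals over the domain).
Gaussian moments: ∫x^(2j)·e^(−2αx²) dx = (2j−1)!!/(4α)^j · √(π/(2α)), odd powers integrate to 0; here √(π/(2α)) = 1.4639.
State is unnormalized: ∫|Ψ|² dx = 1.4639, and ∫Ψ*·x²·Ψ dx = 0.49928, so ⟨x²⟩ = 0.49928 / 1.4639.
⟨x²⟩ = 0.34106.

0.341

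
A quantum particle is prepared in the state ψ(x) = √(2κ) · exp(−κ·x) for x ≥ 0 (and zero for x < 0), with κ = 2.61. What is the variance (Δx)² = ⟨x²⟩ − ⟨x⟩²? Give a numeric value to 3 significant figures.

Compute ⟨x⟩ and ⟨x²⟩ separately, then (Δx)² = ⟨x²⟩ − ⟨x⟩².
Every integrand reduces to terms xʲ·e^(−2κx) on [0, ∞); use ∫₀^∞ xʲ·e^(−2κx) dx = j!/(2κ)^(j+1).
⟨x⟩ = 0.19157 and ⟨x²⟩ = 0.073399.
(Δx)² = 0.073399 − (0.19157)² = 0.036699.

0.0367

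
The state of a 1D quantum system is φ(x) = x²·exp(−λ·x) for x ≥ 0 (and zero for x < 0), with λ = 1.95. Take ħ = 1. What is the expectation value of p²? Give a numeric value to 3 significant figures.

1.27

p² φ = −ħ² d²φ/dx²; ⟨p²⟩ = −ħ² ∫ φ*·φ'' dx / ∫|φ|² dx.
Differentiate x²·exp(−λ·x) with the product rule; every integrand then reduces to terms xʲ·e^(−2λx) on [0, ∞), with ∫₀^∞ xʲ·e^(−2λx) dx = j!/(2λ)^(j+1).
State is unnormalized: ∫|φ|² dx = 0.026600, and ∫φ*·(−ħ² φ'') dx = 0.033716, so ⟨p²⟩ = 0.033716 / 0.026600.
⟨p²⟩ = 1.2675.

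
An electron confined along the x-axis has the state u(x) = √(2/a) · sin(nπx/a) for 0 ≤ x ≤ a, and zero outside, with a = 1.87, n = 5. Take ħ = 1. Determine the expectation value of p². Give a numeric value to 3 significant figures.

p² u = −ħ² d²u/dx²; ⟨p²⟩ = −ħ² ∫ u*·u'' dx.
d/dx sin(nπx/a) = (nπ/a)·cos(nπx/a) and d²/dx² sin(nπx/a) = −(nπ/a)²·sin(nπx/a); on 0 ≤ x ≤ a, ∫sin²(nπx/a) dx = a/2 and ∫sin(nπx/a)·cos(nπx/a) dx = 0.
⟨p²⟩ = 70.560.

70.6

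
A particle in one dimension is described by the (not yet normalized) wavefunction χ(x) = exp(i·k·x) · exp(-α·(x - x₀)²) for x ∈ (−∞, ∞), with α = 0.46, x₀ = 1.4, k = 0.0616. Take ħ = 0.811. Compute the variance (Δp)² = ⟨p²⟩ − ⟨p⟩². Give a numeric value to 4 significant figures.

0.3026

Compute ⟨p⟩ and ⟨p²⟩ separately; (Δp)² = ⟨p²⟩ − ⟨p⟩².
Gaussian moments (u = x − x₀): ∫u^(2j)·e^(−2αu²) du = (2j−1)!!/(4α)^j · √(π/(2α)), odd powers integrate to 0; here √(π/(2α)) = 1.8479. Derivatives: χ′ = (ik − 2αu)·χ, χ″ = ((ik − 2αu)² − 2α)·χ; the odd-in-u pieces drop out.
Normalization: ∫|χ|² dx = 1.8479.
⟨p⟩ = 0.049958 and ⟨p²⟩ = 0.30505.
(Δp)² = 0.30505 − (0.049958)² = 0.30255.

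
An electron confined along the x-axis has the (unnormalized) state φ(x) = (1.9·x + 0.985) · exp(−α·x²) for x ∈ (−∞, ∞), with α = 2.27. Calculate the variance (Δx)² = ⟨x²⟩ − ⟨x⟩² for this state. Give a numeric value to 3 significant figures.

0.0833

Compute ⟨x⟩ and ⟨x²⟩ separately, then (Δx)² = ⟨x²⟩ − ⟨x⟩².
Expand each integrand as polynomial × e^(−2αx²) and use ∫x^(2j)·e^(−2αx²) dx = (2j−1)!!/(4α)^j · √(π/(2α)), odd powers → 0; here √(π/(2α)) = 0.83185.
Normalization: ∫|φ|² dx = 1.1378.
⟨x⟩ = 0.30138 and ⟨x²⟩ = 0.17416.
(Δx)² = 0.17416 − (0.30138)² = 0.083328.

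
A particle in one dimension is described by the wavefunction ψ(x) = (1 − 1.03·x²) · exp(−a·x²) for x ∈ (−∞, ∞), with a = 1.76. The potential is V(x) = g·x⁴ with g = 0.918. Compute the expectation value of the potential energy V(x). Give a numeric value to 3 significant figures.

⟨V⟩ = ∫ V(x)·|ψ|² dx / ∫|ψ|² dx.
Expand each integrand as polynomial × e^(−2ax²) and use ∫x^(2j)·e^(−2ax²) dx = (2j−1)!!/(4a)^j · √(π/(2a)), odd powers → 0; here √(π/(2a)) = 0.94472.
State is unnormalized: ∫|ψ|² dx = 0.72895, and ∫ψ*·V(x)·ψ dx = 0.015021, so ⟨V⟩ = 0.015021 / 0.72895.
⟨V⟩ = 0.020606.

0.0206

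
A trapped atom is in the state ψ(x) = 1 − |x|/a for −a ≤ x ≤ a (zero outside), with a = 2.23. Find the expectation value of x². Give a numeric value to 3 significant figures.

⟨x²⟩ = ∫ x²·|ψ|² dx / ∫|ψ|² dx (integrals over the domain).
ψ is even, so ∫ over [−a, a] = 2∫₀ᵃ with ψ = 1 − x/a there: ∫₀ᵃ (1 − x/a)² dx = a/3, ∫₀ᵃ x²(1 − x/a)² dx = a³/30, ∫₀ᵃ x⁴(1 − x/a)² dx = a⁵/105.
State is unnormalized: ∫|ψ|² dx = 1.4867, and ∫ψ*·x²·ψ dx = 0.73930, so ⟨x²⟩ = 0.73930 / 1.4867.
⟨x²⟩ = 0.49729.

0.497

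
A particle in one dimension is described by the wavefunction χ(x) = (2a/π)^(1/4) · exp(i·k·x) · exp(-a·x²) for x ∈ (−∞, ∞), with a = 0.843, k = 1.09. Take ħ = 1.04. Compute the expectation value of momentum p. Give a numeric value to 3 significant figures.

1.13

p χ = −iħ dχ/dx; then ⟨p⟩ = ∫ χ*·(pχ) dx.
Gaussian moments: ∫x^(2j)·e^(−2ax²) dx = (2j−1)!!/(4a)^j · √(π/(2a)), odd powers integrate to 0; here √(π/(2a)) = 1.3650. Derivatives: χ′ = (ik − 2ax)·χ, χ″ = ((ik − 2ax)² − 2a)·χ; the odd-in-x pieces drop out.
⟨p⟩ = 1.1336.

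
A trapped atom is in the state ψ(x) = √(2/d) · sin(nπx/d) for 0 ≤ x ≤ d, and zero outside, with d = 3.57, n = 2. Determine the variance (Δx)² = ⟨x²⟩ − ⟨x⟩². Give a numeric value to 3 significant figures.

Compute ⟨x⟩ and ⟨x²⟩ separately, then (Δx)² = ⟨x²⟩ − ⟨x⟩².
With sin²θ = (1 − cos2θ)/2 on 0 ≤ x ≤ d: ∫sin²(nπx/d) dx = d/2, ∫x·sin²(nπx/d) dx = d²/4, ∫x²·sin²(nπx/d) dx = d³·(1/6 − 1/(4n²π²)); higher powers xᵏ the same way, integrating xᵏ·cos(2nπx/d) by parts.
⟨x⟩ = 1.7850 and ⟨x²⟩ = 4.0869.
(Δx)² = 4.0869 − (1.7850)² = 0.90066.

0.901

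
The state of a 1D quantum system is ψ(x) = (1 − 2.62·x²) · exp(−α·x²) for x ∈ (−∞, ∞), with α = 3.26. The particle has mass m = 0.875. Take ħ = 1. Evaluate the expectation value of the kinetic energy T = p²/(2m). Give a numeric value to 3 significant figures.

4.36

T = −(ħ²/2m) d²/dx², so ⟨T⟩ = −(ħ²/2m) ∫ ψ*·ψ'' dx / ∫|ψ|² dx; with m = 0.875.
Expand each integrand as polynomial × e^(−2αx²) and use ∫x^(2j)·e^(−2αx²) dx = (2j−1)!!/(4α)^j · √(π/(2α)), odd powers → 0; here √(π/(2α)) = 0.69415. Differentiate with the product rule, d/dx e^(−αx²) = −2αx·e^(−αx²).
State is unnormalized: ∫|ψ|² dx = 0.49928, and ∫ψ*·(−ħ²/2m · ψ'') dx = 2.1781, so ⟨T⟩ = 2.1781 / 0.49928.
⟨T⟩ = 4.3626.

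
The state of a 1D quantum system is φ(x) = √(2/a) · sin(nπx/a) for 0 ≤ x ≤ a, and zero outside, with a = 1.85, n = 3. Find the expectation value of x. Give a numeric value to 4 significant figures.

⟨x⟩ = ∫ x·|φ|² dx (integrals over the domain).
With sin²θ = (1 − cos2θ)/2 on 0 ≤ x ≤ a: ∫sin²(nπx/a) dx = a/2, ∫x·sin²(nπx/a) dx = a²/4, ∫x²·sin²(nπx/a) dx = a³·(1/6 − 1/(4n²π²)); higher powers xᵏ the same way, integrating xᵏ·cos(2nπx/a) by parts.
⟨x⟩ = 0.92500.

0.9250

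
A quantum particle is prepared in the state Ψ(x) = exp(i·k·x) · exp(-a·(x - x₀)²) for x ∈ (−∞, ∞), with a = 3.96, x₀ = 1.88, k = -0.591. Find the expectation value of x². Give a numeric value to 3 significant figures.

3.60

⟨x²⟩ = ∫ x²·|Ψ|² dx / ∫|Ψ|² dx (integrals over the domain).
Gaussian moments (u = x − x₀): ∫u^(2j)·e^(−2au²) du = (2j−1)!!/(4a)^j · √(π/(2a)), odd powers integrate to 0; here √(π/(2a)) = 0.62981.
State is unnormalized: ∫|Ψ|² dx = 0.62981, and ∫Ψ*·x²·Ψ dx = 2.2658, so ⟨x²⟩ = 2.2658 / 0.62981.
⟨x²⟩ = 3.5975.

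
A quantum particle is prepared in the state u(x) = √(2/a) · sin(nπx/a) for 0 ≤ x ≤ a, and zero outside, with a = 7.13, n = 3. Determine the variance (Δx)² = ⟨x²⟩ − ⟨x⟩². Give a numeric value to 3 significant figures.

3.95

Compute ⟨x⟩ and ⟨x²⟩ separately, then (Δx)² = ⟨x²⟩ − ⟨x⟩².
With sin²θ = (1 − cos2θ)/2 on 0 ≤ x ≤ a: ∫sin²(nπx/a) dx = a/2, ∫x·sin²(nπx/a) dx = a²/4, ∫x²·sin²(nπx/a) dx = a³·(1/6 − 1/(4n²π²)); higher powers xᵏ the same way, integrating xᵏ·cos(2nπx/a) by parts.
⟨x⟩ = 3.5650 and ⟨x²⟩ = 16.659.
(Δx)² = 16.659 − (3.5650)² = 3.9502.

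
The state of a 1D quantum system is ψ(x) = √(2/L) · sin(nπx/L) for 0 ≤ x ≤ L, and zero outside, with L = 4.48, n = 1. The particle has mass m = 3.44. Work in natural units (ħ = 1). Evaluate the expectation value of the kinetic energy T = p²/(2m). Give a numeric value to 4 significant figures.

0.07148

T = −(ħ²/2m) d²/dx², so ⟨T⟩ = −(ħ²/2m) ∫ ψ*·ψ'' dx; with m = 3.44.
d/dx sin(nπx/L) = (nπ/L)·cos(nπx/L) and d²/dx² sin(nπx/L) = −(nπ/L)²·sin(nπx/L); on 0 ≤ x ≤ L, ∫sin²(nπx/L) dx = L/2 and ∫sin(nπx/L)·cos(nπx/L) dx = 0.
⟨T⟩ = 0.071475.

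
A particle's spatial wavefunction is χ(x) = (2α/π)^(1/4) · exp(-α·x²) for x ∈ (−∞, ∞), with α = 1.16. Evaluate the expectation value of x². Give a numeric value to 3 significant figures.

0.216

⟨x²⟩ = ∫ x²·|χ|² dx (integrals over the domain).
Gaussian moments: ∫x^(2j)·e^(−2αx²) dx = (2j−1)!!/(4α)^j · √(π/(2α)), odd powers integrate to 0; here √(π/(2α)) = 1.1637.
⟨x²⟩ = 0.21552.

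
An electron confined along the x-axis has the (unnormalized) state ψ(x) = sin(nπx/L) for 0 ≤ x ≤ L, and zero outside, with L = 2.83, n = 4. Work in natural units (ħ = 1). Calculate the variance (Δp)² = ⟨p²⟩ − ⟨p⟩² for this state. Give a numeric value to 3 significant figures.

Compute ⟨p⟩ and ⟨p²⟩ separately; (Δp)² = ⟨p²⟩ − ⟨p⟩².
d/dx sin(nπx/L) = (nπ/L)·cos(nπx/L) and d²/dx² sin(nπx/L) = −(nπ/L)²·sin(nπx/L); on 0 ≤ x ≤ L, ∫sin²(nπx/L) dx = L/2 and ∫sin(nπx/L)·cos(nπx/L) dx = 0.
Normalization: ∫|ψ|² dx = 1.4150.
⟨p⟩ = 0.0000 and ⟨p²⟩ = 19.717.
(Δp)² = 19.717 − (0.0000)² = 19.717.

19.7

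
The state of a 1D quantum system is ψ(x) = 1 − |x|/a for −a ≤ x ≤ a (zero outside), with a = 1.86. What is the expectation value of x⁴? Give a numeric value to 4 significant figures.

0.3420

⟨x⁴⟩ = ∫ x⁴·|ψ|² dx / ∫|ψ|² dx (integrals over the domain).
ψ is even, so ∫ over [−a, a] = 2∫₀ᵃ with ψ = 1 − x/a there: ∫₀ᵃ (1 − x/a)² dx = a/3, ∫₀ᵃ x²(1 − x/a)² dx = a³/30, ∫₀ᵃ x⁴(1 − x/a)² dx = a⁵/105.
State is unnormalized: ∫|ψ|² dx = 1.2400, and ∫ψ*·x⁴·ψ dx = 0.42404, so ⟨x⁴⟩ = 0.42404 / 1.2400.
⟨x⁴⟩ = 0.34197.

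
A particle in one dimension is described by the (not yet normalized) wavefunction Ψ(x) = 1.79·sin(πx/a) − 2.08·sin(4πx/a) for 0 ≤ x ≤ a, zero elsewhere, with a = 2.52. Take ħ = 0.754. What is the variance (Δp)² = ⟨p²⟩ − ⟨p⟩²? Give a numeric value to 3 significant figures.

Compute ⟨p⟩ and ⟨p²⟩ separately; (Δp)² = ⟨p²⟩ − ⟨p⟩².
d²/dx² sin(jπx/a) = −(jπ/a)²·sin(jπx/a); on 0 ≤ x ≤ a, ∫sin²(jπx/a) dx = a/2 and ∫sin(jπx/a)·sin(lπx/a) dx = 0 for j ≠ l, so only diagonal terms survive in ∫|Ψ|² and ∫Ψ·Ψ″; ∫Ψ·Ψ′ dx = [Ψ²/2] between the walls = 0.
Normalization: ∫|Ψ|² dx = 9.4884.
⟨p⟩ = 0.0000 and ⟨p²⟩ = 8.4980.
(Δp)² = 8.4980 − (0.0000)² = 8.4980.

8.50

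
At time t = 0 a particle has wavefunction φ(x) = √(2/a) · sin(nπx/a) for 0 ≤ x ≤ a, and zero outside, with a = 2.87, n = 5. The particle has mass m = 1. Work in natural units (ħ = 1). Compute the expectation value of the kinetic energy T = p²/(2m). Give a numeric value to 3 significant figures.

T = −(ħ²/2m) d²/dx², so ⟨T⟩ = −(ħ²/2m) ∫ φ*·φ'' dx; with m = 1.
d/dx sin(nπx/a) = (nπ/a)·cos(nπx/a) and d²/dx² sin(nπx/a) = −(nπ/a)²·sin(nπx/a); on 0 ≤ x ≤ a, ∫sin²(nπx/a) dx = a/2 and ∫sin(nπx/a)·cos(nπx/a) dx = 0.
⟨T⟩ = 14.978.

15.0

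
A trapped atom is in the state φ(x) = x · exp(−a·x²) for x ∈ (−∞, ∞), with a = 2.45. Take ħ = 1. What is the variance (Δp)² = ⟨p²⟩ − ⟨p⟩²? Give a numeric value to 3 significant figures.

7.35

Compute ⟨p⟩ and ⟨p²⟩ separately; (Δp)² = ⟨p²⟩ − ⟨p⟩².
Expand each integrand as polynomial × e^(−2ax²) and use ∫x^(2j)·e^(−2ax²) dx = (2j−1)!!/(4a)^j · √(π/(2a)), odd powers → 0; here √(π/(2a)) = 0.80071. Differentiate with the product rule, d/dx e^(−ax²) = −2ax·e^(−ax²).
Normalization: ∫|φ|² dx = 0.081705.
⟨p⟩ = 0.0000 and ⟨p²⟩ = 7.3500.
(Δp)² = 7.3500 − (0.0000)² = 7.3500.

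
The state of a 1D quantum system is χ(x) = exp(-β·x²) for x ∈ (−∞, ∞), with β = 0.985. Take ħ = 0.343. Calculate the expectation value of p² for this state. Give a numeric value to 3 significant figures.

p² χ = −ħ² d²χ/dx²; ⟨p²⟩ = −ħ² ∫ χ*·χ'' dx / ∫|χ|² dx.
Gaussian moments: ∫x^(2j)·e^(−2βx²) dx = (2j−1)!!/(4β)^j · √(π/(2β)), odd powers integrate to 0; here √(π/(2β)) = 1.2628. Derivatives: d/dx e^(−βx²) = −2βx·e^(−βx²), d²/dx² e^(−βx²) = (4β²x² − 2β)·e^(−βx²).
State is unnormalized: ∫|χ|² dx = 1.2628, and ∫χ*·(−ħ² χ'') dx = 0.14634, so ⟨p²⟩ = 0.14634 / 1.2628.
⟨p²⟩ = 0.11588.

0.116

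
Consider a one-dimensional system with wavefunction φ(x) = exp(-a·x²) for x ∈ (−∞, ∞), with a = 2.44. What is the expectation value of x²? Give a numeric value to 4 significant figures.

0.1025

⟨x²⟩ = ∫ x²·|φ|² dx / ∫|φ|² dx (integrals over the domain).
Gaussian moments: ∫x^(2j)·e^(−2ax²) dx = (2j−1)!!/(4a)^j · √(π/(2a)), odd powers integrate to 0; here √(π/(2a)) = 0.80235.
State is unnormalized: ∫|φ|² dx = 0.80235, and ∫φ*·x²·φ dx = 0.082208, so ⟨x²⟩ = 0.082208 / 0.80235.
⟨x²⟩ = 0.10246.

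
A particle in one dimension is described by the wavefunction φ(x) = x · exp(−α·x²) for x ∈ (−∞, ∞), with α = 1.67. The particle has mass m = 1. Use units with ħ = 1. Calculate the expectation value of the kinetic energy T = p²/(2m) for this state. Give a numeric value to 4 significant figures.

T = −(ħ²/2m) d²/dx², so ⟨T⟩ = −(ħ²/2m) ∫ φ*·φ'' dx / ∫|φ|² dx; with m = 1.
Expand each integrand as polynomial × e^(−2αx²) and use ∫x^(2j)·e^(−2αx²) dx = (2j−1)!!/(4α)^j · √(π/(2α)), odd powers → 0; here √(π/(2α)) = 0.96984. Differentiate with the product rule, d/dx e^(−αx²) = −2αx·e^(−αx²).
State is unnormalized: ∫|φ|² dx = 0.14519, and ∫φ*·(−ħ²/2m · φ'') dx = 0.36369, so ⟨T⟩ = 0.36369 / 0.14519.
⟨T⟩ = 2.5050.

2.505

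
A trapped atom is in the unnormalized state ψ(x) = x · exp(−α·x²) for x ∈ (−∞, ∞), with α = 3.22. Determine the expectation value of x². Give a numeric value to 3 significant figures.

0.233

⟨x²⟩ = ∫ x²·|ψ|² dx / ∫|ψ|² dx (integrals over the domain).
Expand each integrand as polynomial × e^(−2αx²) and use ∫x^(2j)·e^(−2αx²) dx = (2j−1)!!/(4α)^j · √(π/(2α)), odd powers → 0; here √(π/(2α)) = 0.69844.
State is unnormalized: ∫|ψ|² dx = 0.054227, and ∫ψ*·x²·ψ dx = 0.012631, so ⟨x²⟩ = 0.012631 / 0.054227.
⟨x²⟩ = 0.23292.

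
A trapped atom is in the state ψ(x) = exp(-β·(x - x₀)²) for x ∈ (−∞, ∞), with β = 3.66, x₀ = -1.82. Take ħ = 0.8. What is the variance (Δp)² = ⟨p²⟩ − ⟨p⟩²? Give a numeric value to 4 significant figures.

Compute ⟨p⟩ and ⟨p²⟩ separately; (Δp)² = ⟨p²⟩ − ⟨p⟩².
Gaussian moments (u = x − x₀): ∫u^(2j)·e^(−2βu²) du = (2j−1)!!/(4β)^j · √(π/(2β)), odd powers integrate to 0; here √(π/(2β)) = 0.65512. Derivatives: d/dx e^(−βu²) = −2βu·e^(−βu²), d²/dx² e^(−βu²) = (4β²u² − 2β)·e^(−βu²).
Normalization: ∫|ψ|² dx = 0.65512.
⟨p⟩ = 0.0000 and ⟨p²⟩ = 2.3424.
(Δp)² = 2.3424 − (0.0000)² = 2.3424.

2.342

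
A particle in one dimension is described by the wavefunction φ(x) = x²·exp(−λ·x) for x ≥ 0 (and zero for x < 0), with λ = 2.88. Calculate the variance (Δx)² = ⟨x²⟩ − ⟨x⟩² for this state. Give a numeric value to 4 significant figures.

0.1507

Compute ⟨x⟩ and ⟨x²⟩ separately, then (Δx)² = ⟨x²⟩ − ⟨x⟩².
Every integrand reduces to terms xʲ·e^(−2λx) on [0, ∞); use ∫₀^∞ xʲ·e^(−2λx) dx = j!/(2λ)^(j+1).
Normalization: ∫|φ|² dx = 0.0037853.
⟨x⟩ = 0.86806 and ⟨x²⟩ = 0.90422.
(Δx)² = 0.90422 − (0.86806)² = 0.15070.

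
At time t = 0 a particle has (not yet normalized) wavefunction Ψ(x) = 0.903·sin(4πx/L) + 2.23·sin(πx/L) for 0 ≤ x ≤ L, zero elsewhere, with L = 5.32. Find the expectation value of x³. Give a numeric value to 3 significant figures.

25.6

⟨x³⟩ = ∫ x³·|Ψ|² dx / ∫|Ψ|² dx (integrals over the domain).
On 0 ≤ x ≤ L (j ≠ l): ∫sin²(jπx/L) dx = L/2, ∫sin(jπx/L)·sin(lπx/L) dx = 0; diagonal moments ∫x·sin²(jπx/L) dx = L²/4, ∫x²·sin²(jπx/L) dx = L³·(1/6 − 1/(4j²π²)); cross terms ∫x·sin(jπx/L)·sin(lπx/L) dx = 0 for j + l even and −4jlL²/(π²(j² − l²)²) for j + l odd, ∫x²·sin(jπx/L)·sin(lπx/L) dx = (−1)^(j+l)·4jlL³/(π²(j² − l²)²); higher powers the same way via product-to-sum and parts.
State is unnormalized: ∫|Ψ|² dx = 15.397, and ∫Ψ*·x³·Ψ dx = 393.94, so ⟨x³⟩ = 393.94 / 15.397.
⟨x³⟩ = 25.586.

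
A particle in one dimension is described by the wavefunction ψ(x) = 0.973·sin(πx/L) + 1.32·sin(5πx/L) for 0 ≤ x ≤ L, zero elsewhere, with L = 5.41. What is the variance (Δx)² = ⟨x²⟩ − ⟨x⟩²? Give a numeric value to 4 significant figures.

2.075

Compute ⟨x⟩ and ⟨x²⟩ separately, then (Δx)² = ⟨x²⟩ − ⟨x⟩².
On 0 ≤ x ≤ L (j ≠ l): ∫sin²(jπx/L) dx = L/2, ∫sin(jπx/L)·sin(lπx/L) dx = 0; diagonal moments ∫x·sin²(jπx/L) dx = L²/4, ∫x²·sin²(jπx/L) dx = L³·(1/6 − 1/(4j²π²)); cross terms ∫x·sin(jπx/L)·sin(lπx/L) dx = 0 for j + l even and −4jlL²/(π²(j² − l²)²) for j + l odd, ∫x²·sin(jπx/L)·sin(lπx/L) dx = (−1)^(j+l)·4jlL³/(π²(j² − l²)²); higher powers the same way via product-to-sum and parts.
Normalization: ∫|ψ|² dx = 7.2741.
⟨x⟩ = 2.7050 and ⟨x²⟩ = 9.3923.
(Δx)² = 9.3923 − (2.7050)² = 2.0753.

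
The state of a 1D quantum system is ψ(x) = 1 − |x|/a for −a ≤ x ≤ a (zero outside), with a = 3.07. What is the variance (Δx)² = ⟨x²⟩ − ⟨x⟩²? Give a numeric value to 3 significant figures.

Compute ⟨x⟩ and ⟨x²⟩ separately, then (Δx)² = ⟨x²⟩ − ⟨x⟩².
ψ is even, so ∫ over [−a, a] = 2∫₀ᵃ with ψ = 1 − x/a there: ∫₀ᵃ (1 − x/a)² dx = a/3, ∫₀ᵃ x²(1 − x/a)² dx = a³/30, ∫₀ᵃ x⁴(1 − x/a)² dx = a⁵/105.
Normalization: ∫|ψ|² dx = 2.0467.
⟨x⟩ = 0.0000 and ⟨x²⟩ = 0.94249.
(Δx)² = 0.94249 − (0.0000)² = 0.94249.

0.942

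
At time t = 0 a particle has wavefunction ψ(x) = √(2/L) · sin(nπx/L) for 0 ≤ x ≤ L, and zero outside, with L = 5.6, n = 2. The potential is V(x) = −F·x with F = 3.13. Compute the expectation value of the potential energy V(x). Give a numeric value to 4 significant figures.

⟨V⟩ = ∫ V(x)·|ψ|² dx.
With sin²θ = (1 − cos2θ)/2 on 0 ≤ x ≤ L: ∫sin²(nπx/L) dx = L/2, ∫x·sin²(nπx/L) dx = L²/4, ∫x²·sin²(nπx/L) dx = L³·(1/6 − 1/(4n²π²)); higher powers xᵏ the same way, integrating xᵏ·cos(2nπx/L) by parts.
⟨V⟩ = -8.7640.

-8.764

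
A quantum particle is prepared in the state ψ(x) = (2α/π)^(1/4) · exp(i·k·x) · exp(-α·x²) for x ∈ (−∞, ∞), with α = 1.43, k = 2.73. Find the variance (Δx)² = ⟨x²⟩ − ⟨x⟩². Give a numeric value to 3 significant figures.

0.175

Compute ⟨x⟩ and ⟨x²⟩ separately, then (Δx)² = ⟨x²⟩ − ⟨x⟩².
Gaussian moments: ∫x^(2j)·e^(−2αx²) dx = (2j−1)!!/(4α)^j · √(π/(2α)), odd powers integrate to 0; here √(π/(2α)) = 1.0481.
⟨x⟩ = 0.0000 and ⟨x²⟩ = 0.17483.
(Δx)² = 0.17483 − (0.0000)² = 0.17483.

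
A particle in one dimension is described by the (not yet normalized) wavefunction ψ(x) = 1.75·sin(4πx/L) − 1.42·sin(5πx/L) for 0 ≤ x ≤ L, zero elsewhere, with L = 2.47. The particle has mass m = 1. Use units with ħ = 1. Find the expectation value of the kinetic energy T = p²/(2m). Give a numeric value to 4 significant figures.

15.83

T = −(ħ²/2m) d²/dx², so ⟨T⟩ = −(ħ²/2m) ∫ ψ*·ψ'' dx / ∫|ψ|² dx; with m = 1.
d²/dx² sin(jπx/L) = −(jπ/L)²·sin(jπx/L); on 0 ≤ x ≤ L, ∫sin²(jπx/L) dx = L/2 and ∫sin(jπx/L)·sin(lπx/L) dx = 0 for j ≠ l, so only diagonal terms survive in ∫|ψ|² and ∫ψ·ψ″; ∫ψ·ψ′ dx = [ψ²/2] between the walls = 0.
State is unnormalized: ∫|ψ|² dx = 6.2724, and ∫ψ*·(−ħ²/2m · ψ'') dx = 99.305, so ⟨T⟩ = 99.305 / 6.2724.
⟨T⟩ = 15.832.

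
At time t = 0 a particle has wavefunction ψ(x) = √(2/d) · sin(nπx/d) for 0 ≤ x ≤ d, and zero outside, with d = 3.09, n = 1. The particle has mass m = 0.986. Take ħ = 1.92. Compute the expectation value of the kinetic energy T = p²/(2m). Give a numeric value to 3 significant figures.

T = −(ħ²/2m) d²/dx², so ⟨T⟩ = −(ħ²/2m) ∫ ψ*·ψ'' dx; with m = 0.986.
d/dx sin(nπx/d) = (nπ/d)·cos(nπx/d) and d²/dx² sin(nπx/d) = −(nπ/d)²·sin(nπx/d); on 0 ≤ x ≤ d, ∫sin²(nπx/d) dx = d/2 and ∫sin(nπx/d)·cos(nπx/d) dx = 0.
⟨T⟩ = 1.9323.

1.93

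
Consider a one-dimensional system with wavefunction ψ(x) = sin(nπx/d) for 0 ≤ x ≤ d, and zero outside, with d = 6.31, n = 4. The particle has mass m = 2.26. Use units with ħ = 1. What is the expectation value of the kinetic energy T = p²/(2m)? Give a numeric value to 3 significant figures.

T = −(ħ²/2m) d²/dx², so ⟨T⟩ = −(ħ²/2m) ∫ ψ*·ψ'' dx / ∫|ψ|² dx; with m = 2.26.
d/dx sin(nπx/d) = (nπ/d)·cos(nπx/d) and d²/dx² sin(nπx/d) = −(nπ/d)²·sin(nπx/d); on 0 ≤ x ≤ d, ∫sin²(nπx/d) dx = d/2 and ∫sin(nπx/d)·cos(nπx/d) dx = 0.
State is unnormalized: ∫|ψ|² dx = 3.1550, and ∫ψ*·(−ħ²/2m · ψ'') dx = 2.7684, so ⟨T⟩ = 2.7684 / 3.1550.
⟨T⟩ = 0.87745.

0.877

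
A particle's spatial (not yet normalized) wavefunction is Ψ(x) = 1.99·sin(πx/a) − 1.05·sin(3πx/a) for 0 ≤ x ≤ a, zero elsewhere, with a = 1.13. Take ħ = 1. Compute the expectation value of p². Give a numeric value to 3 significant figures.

p² Ψ = −ħ² d²Ψ/dx²; ⟨p²⟩ = −ħ² ∫ Ψ*·Ψ'' dx / ∫|Ψ|² dx.
d²/dx² sin(jπx/a) = −(jπ/a)²·sin(jπx/a); on 0 ≤ x ≤ a, ∫sin²(jπx/a) dx = a/2 and ∫sin(jπx/a)·sin(lπx/a) dx = 0 for j ≠ l, so only diagonal terms survive in ∫|Ψ|² and ∫Ψ·Ψ″; ∫Ψ·Ψ′ dx = [Ψ²/2] between the walls = 0.
State is unnormalized: ∫|Ψ|² dx = 2.8604, and ∫Ψ*·(−ħ² Ψ'') dx = 60.626, so ⟨p²⟩ = 60.626 / 2.8604.
⟨p²⟩ = 21.195.

21.2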